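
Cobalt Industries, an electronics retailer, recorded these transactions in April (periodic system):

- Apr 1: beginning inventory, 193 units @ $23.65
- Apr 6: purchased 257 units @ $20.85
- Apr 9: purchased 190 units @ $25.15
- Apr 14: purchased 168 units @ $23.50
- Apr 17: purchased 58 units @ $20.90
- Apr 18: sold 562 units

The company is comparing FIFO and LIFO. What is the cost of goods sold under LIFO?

FIFO COGS: 193 @ $23.65 + 257 @ $20.85 + 112 @ $25.15 = $12,739.70
LIFO COGS: 58 @ $20.90 + 168 @ $23.50 + 190 @ $25.15 + 146 @ $20.85 = $12,982.80

COGS = $12,982.80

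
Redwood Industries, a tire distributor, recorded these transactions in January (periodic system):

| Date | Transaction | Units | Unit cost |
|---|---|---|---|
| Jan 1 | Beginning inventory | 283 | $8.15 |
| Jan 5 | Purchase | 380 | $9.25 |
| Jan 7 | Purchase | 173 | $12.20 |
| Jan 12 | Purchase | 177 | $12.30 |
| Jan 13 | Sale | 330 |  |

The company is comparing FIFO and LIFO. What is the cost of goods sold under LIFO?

COGS = $4,043.70

FIFO COGS: 283 @ $8.15 + 47 @ $9.25 = $2,741.20
LIFO COGS: 177 @ $12.30 + 153 @ $12.20 = $4,043.70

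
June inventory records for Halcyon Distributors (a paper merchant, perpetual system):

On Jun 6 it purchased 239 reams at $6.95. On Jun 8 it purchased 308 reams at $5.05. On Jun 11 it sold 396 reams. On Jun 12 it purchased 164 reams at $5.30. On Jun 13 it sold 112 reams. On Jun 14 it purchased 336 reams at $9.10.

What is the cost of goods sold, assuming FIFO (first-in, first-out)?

Jun 11, 396 sold [FIFO — oldest first]: 239 @ $6.95 + 157 @ $5.05 = $2,453.90
Jun 13, 112 sold [FIFO — oldest first]: 112 @ $5.05 = $565.60
Total COGS = $2,453.90 + $565.60 = $3,019.50
Ending inventory: 39 @ $5.05 + 164 @ $5.30 + 336 @ $9.10 = $4,123.75

COGS = $3,019.50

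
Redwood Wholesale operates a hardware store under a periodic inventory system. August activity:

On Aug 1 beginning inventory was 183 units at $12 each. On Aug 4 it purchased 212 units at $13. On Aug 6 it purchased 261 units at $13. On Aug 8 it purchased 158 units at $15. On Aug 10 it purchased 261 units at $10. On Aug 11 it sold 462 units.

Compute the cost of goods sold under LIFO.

COGS = $5,539

Aug 11, 462 sold [LIFO — newest first]: 261 @ $10 + 158 @ $15 + 43 @ $13 = $5,539
Ending inventory: 183 @ $12 + 212 @ $13 + 218 @ $13 = $7,786
Check: goods available $13,325 = COGS $5,539 + ending $7,786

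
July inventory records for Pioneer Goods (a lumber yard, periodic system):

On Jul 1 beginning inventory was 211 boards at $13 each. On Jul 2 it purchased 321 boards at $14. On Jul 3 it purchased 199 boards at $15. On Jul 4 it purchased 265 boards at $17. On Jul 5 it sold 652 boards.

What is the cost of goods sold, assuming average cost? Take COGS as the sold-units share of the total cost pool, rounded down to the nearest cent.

Jul 5, sell 652: 652/996 × $14,727.00 → $9,640.56
Ending inventory (cost pool remaining) = $5,086.44

COGS = $9,640.56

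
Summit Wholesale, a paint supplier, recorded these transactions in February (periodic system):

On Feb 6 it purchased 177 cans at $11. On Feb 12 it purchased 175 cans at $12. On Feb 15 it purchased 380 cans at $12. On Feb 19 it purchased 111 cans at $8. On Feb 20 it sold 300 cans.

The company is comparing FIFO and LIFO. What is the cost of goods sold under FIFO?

FIFO COGS: 177 @ $11 + 123 @ $12 = $3,423
LIFO COGS: 111 @ $8 + 189 @ $12 = $3,156

COGS = $3,423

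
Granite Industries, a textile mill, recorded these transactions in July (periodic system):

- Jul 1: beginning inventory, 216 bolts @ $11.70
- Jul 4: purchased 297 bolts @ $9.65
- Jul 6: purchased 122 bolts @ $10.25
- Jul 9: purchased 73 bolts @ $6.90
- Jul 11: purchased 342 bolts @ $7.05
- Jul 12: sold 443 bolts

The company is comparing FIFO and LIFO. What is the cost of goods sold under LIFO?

FIFO COGS: 216 @ $11.70 + 227 @ $9.65 = $4,717.75
LIFO COGS: 342 @ $7.05 + 73 @ $6.90 + 28 @ $10.25 = $3,201.80

COGS = $3,201.80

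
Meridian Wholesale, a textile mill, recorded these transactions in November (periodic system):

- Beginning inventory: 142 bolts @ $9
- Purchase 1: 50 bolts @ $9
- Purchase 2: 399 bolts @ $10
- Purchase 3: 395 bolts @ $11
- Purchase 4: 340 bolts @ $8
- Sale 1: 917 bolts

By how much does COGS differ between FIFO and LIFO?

$419

FIFO COGS: 142 @ $9 + 50 @ $9 + 399 @ $10 + 326 @ $11 = $9,304
LIFO COGS: 340 @ $8 + 395 @ $11 + 182 @ $10 = $8,885
Difference = |$9,304 − $8,885| = $419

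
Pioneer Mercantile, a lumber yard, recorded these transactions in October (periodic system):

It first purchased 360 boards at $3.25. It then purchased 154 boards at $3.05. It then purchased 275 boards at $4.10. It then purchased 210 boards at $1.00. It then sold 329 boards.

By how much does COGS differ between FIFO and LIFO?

$371.35

FIFO COGS: 329 @ $3.25 = $1,069.25
LIFO COGS: 210 @ $1.00 + 119 @ $4.10 = $697.90
Difference = |$1,069.25 − $697.90| = $371.35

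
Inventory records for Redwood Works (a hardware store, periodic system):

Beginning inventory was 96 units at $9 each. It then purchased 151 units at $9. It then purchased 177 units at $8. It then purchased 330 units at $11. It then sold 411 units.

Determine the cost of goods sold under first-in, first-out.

COGS = $3,535

Sale 1 (411) [FIFO — oldest first]: 96 @ $9 + 151 @ $9 + 164 @ $8 = $3,535
Ending inventory: 13 @ $8 + 330 @ $11 = $3,734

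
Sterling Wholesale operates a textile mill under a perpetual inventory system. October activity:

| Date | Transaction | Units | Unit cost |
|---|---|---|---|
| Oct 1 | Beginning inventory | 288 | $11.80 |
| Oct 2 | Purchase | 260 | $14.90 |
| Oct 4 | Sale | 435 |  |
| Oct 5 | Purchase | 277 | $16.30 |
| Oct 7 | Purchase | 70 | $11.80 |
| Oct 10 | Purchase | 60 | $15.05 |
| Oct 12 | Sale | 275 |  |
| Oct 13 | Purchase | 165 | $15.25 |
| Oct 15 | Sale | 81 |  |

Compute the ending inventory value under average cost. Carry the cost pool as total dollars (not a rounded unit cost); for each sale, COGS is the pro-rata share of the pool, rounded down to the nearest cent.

After Oct 1: 288 on hand, pool $3,398.40 (≈ $11.8000 each)
After Oct 2: 548 on hand, pool $7,272.40 (≈ $13.2708 each)
Oct 4, sell 435: 435/548 × $7,272.40 → $5,772.79
After Oct 5: 390 on hand, pool $6,014.71 (≈ $15.4223 each)
After Oct 7: 460 on hand, pool $6,840.71 (≈ $14.8711 each)
After Oct 10: 520 on hand, pool $7,743.71 (≈ $14.8918 each)
Oct 12, sell 275: 275/520 × $7,743.71 → $4,095.23
After Oct 13: 410 on hand, pool $6,164.73 (≈ $15.0359 each)
Oct 15, sell 81: 81/410 × $6,164.73 → $1,217.91
Total COGS = $5,772.79 + $4,095.23 + $1,217.91 = $11,085.93
Ending inventory (cost pool remaining) = $4,946.82

Ending inventory = $4,946.82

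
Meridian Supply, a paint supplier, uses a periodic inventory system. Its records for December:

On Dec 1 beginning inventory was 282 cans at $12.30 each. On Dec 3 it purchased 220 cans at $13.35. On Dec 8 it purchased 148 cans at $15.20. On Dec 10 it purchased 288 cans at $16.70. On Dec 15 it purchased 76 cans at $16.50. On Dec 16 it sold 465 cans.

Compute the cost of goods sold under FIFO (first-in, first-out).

Dec 16, 465 sold [FIFO — oldest first]: 282 @ $12.30 + 183 @ $13.35 = $5,911.65
Ending inventory: 37 @ $13.35 + 148 @ $15.20 + 288 @ $16.70 + 76 @ $16.50 = $8,807.15

COGS = $5,911.65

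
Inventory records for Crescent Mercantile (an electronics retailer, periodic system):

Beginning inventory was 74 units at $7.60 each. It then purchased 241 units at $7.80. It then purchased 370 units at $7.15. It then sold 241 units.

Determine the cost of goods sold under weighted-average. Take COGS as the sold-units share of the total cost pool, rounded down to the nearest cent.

Sale 1, sell 241: 241/685 × $5,087.70 → $1,789.97
Ending inventory (cost pool remaining) = $3,297.73

COGS = $1,789.97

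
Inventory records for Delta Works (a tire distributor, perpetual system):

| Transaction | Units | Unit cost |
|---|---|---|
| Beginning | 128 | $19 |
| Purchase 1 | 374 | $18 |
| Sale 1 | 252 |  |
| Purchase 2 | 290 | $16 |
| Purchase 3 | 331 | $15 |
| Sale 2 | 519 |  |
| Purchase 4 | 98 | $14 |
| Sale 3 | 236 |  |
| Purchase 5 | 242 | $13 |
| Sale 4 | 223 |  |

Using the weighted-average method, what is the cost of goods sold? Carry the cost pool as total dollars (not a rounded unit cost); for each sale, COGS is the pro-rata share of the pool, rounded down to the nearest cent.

After Beginning: 128 on hand, pool $2,432.00 (≈ $19.0000 each)
After Purchase 1: 502 on hand, pool $9,164.00 (≈ $18.2550 each)
Sale 1, sell 252: 252/502 × $9,164.00 → $4,600.25
After Purchase 2: 540 on hand, pool $9,203.75 (≈ $17.0440 each)
After Purchase 3: 871 on hand, pool $14,168.75 (≈ $16.2672 each)
Sale 2, sell 519: 519/871 × $14,168.75 → $8,442.68
After Purchase 4: 450 on hand, pool $7,098.07 (≈ $15.7735 each)
Sale 3, sell 236: 236/450 × $7,098.07 → $3,722.54
After Purchase 5: 456 on hand, pool $6,521.53 (≈ $14.3016 each)
Sale 4, sell 223: 223/456 × $6,521.53 → $3,189.25
Total COGS = $4,600.25 + $8,442.68 + $3,722.54 + $3,189.25 = $19,954.72
Ending inventory (cost pool remaining) = $3,332.28

COGS = $19,954.72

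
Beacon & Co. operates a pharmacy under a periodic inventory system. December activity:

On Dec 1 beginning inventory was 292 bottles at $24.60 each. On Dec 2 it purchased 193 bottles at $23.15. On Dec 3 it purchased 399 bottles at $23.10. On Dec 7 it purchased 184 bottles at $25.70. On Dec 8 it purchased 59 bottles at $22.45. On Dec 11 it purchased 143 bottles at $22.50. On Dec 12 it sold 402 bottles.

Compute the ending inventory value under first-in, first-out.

Ending inventory = $20,409.20

Dec 12, 402 sold [FIFO — oldest first]: 292 @ $24.60 + 110 @ $23.15 = $9,729.70
Ending inventory: 83 @ $23.15 + 399 @ $23.10 + 184 @ $25.70 + 59 @ $22.45 + 143 @ $22.50 = $20,409.20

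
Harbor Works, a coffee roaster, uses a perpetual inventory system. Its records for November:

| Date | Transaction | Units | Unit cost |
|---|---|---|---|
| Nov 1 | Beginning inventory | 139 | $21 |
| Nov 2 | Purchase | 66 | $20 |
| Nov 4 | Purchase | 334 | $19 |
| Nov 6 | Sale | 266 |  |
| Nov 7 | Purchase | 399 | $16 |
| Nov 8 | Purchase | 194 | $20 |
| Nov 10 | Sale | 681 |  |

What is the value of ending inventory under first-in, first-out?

Ending inventory = $3,700

Nov 6, 266 sold [FIFO — oldest first]: 139 @ $21 + 66 @ $20 + 61 @ $19 = $5,398
Nov 10, 681 sold [FIFO — oldest first]: 273 @ $19 + 399 @ $16 + 9 @ $20 = $11,751
Total COGS = $5,398 + $11,751 = $17,149
Ending inventory: 185 @ $20 = $3,700
Check: goods available $20,849 = COGS $17,149 + ending $3,700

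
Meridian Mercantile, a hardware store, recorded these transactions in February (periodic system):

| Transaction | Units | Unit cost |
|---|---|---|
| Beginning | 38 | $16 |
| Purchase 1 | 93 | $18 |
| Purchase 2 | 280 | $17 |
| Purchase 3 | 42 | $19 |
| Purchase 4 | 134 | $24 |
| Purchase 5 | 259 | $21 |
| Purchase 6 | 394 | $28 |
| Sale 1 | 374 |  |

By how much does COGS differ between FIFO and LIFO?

FIFO COGS: 38 @ $16 + 93 @ $18 + 243 @ $17 = $6,413
LIFO COGS: 374 @ $28 = $10,472
Difference = |$6,413 − $10,472| = $4,059

$4,059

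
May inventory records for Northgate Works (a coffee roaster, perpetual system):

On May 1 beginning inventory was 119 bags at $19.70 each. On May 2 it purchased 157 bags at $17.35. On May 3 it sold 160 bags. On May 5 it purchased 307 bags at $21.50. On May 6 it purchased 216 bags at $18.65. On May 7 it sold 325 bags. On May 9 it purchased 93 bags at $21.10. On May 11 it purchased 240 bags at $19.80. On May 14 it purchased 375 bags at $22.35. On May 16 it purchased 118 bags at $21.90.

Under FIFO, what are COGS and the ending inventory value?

COGS = $9,561.75; ending inventory = $23,815.15

May 3, 160 sold [FIFO — oldest first]: 119 @ $19.70 + 41 @ $17.35 = $3,055.65
May 7, 325 sold [FIFO — oldest first]: 116 @ $17.35 + 209 @ $21.50 = $6,506.10
Total COGS = $3,055.65 + $6,506.10 = $9,561.75
Ending inventory: 98 @ $21.50 + 216 @ $18.65 + 93 @ $21.10 + 240 @ $19.80 + 375 @ $22.35 + 118 @ $21.90 = $23,815.15
Check: goods available $33,376.90 = COGS $9,561.75 + ending $23,815.15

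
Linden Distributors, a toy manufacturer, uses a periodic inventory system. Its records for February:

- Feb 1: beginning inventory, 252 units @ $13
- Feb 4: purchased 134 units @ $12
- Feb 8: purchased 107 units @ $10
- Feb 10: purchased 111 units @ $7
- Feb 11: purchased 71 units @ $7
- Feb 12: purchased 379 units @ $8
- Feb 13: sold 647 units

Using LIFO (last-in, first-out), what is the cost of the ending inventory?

Ending inventory = $5,094

Feb 13, 647 sold [LIFO — newest first]: 379 @ $8 + 71 @ $7 + 111 @ $7 + 86 @ $10 = $5,166
Ending inventory: 252 @ $13 + 134 @ $12 + 21 @ $10 = $5,094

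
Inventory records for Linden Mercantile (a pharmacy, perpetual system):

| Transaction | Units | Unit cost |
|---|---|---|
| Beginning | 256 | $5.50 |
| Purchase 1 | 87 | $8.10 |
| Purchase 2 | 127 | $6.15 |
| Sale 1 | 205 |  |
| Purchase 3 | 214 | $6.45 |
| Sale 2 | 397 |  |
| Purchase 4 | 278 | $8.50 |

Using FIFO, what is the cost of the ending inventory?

Ending inventory = $2,891.90

Sale 1 (205) [FIFO — oldest first]: 205 @ $5.50 = $1,127.50
Sale 2 (397) [FIFO — oldest first]: 51 @ $5.50 + 87 @ $8.10 + 127 @ $6.15 + 132 @ $6.45 = $2,617.65
Total COGS = $1,127.50 + $2,617.65 = $3,745.15
Ending inventory: 82 @ $6.45 + 278 @ $8.50 = $2,891.90
Check: goods available $6,637.05 = COGS $3,745.15 + ending $2,891.90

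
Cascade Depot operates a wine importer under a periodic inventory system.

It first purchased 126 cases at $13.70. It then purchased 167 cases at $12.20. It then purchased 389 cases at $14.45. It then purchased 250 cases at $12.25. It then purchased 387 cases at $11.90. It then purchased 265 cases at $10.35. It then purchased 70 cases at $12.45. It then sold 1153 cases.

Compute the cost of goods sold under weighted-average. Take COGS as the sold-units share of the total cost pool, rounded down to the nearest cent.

Sale 1, sell 1153: 1153/1654 × $20,666.70 → $14,406.71
Ending inventory (cost pool remaining) = $6,259.99
Check: goods available $20,666.70 = COGS $14,406.71 + ending $6,259.99

COGS = $14,406.71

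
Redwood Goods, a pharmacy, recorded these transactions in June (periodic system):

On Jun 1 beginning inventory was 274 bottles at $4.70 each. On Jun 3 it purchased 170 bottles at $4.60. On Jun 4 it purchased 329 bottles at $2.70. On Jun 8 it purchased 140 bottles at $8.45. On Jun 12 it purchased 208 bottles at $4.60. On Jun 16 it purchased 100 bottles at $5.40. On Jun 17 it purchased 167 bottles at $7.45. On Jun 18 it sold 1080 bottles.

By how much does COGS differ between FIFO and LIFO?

$528.55

FIFO COGS: 274 @ $4.70 + 170 @ $4.60 + 329 @ $2.70 + 140 @ $8.45 + 167 @ $4.60 = $4,909.30
LIFO COGS: 167 @ $7.45 + 100 @ $5.40 + 208 @ $4.60 + 140 @ $8.45 + 329 @ $2.70 + 136 @ $4.60 = $5,437.85
Difference = |$4,909.30 − $5,437.85| = $528.55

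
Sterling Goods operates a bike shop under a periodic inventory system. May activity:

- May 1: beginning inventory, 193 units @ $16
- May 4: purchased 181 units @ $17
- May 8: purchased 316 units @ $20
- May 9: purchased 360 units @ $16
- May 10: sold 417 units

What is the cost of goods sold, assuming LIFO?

May 10, 417 sold [LIFO — newest first]: 360 @ $16 + 57 @ $20 = $6,900
Ending inventory: 193 @ $16 + 181 @ $17 + 259 @ $20 = $11,345

COGS = $6,900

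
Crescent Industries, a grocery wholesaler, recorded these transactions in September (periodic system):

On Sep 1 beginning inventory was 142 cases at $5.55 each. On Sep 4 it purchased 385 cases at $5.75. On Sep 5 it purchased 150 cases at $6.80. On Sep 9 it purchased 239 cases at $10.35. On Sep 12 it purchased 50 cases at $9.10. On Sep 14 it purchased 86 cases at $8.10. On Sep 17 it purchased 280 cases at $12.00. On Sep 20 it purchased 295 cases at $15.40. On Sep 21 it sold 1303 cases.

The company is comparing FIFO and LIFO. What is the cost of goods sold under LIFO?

FIFO COGS: 142 @ $5.55 + 385 @ $5.75 + 150 @ $6.80 + 239 @ $10.35 + 50 @ $9.10 + 86 @ $8.10 + 251 @ $12.00 = $10,659.10
LIFO COGS: 295 @ $15.40 + 280 @ $12.00 + 86 @ $8.10 + 50 @ $9.10 + 239 @ $10.35 + 150 @ $6.80 + 203 @ $5.75 = $13,715.50

COGS = $13,715.50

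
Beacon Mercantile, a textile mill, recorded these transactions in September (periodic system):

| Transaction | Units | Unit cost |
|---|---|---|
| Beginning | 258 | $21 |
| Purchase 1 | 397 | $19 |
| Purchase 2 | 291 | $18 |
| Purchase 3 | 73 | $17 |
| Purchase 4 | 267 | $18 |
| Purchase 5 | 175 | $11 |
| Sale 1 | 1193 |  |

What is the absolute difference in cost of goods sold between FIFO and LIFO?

$2,009

FIFO COGS: 258 @ $21 + 397 @ $19 + 291 @ $18 + 73 @ $17 + 174 @ $18 = $22,572
LIFO COGS: 175 @ $11 + 267 @ $18 + 73 @ $17 + 291 @ $18 + 387 @ $19 = $20,563
Difference = |$22,572 − $20,563| = $2,009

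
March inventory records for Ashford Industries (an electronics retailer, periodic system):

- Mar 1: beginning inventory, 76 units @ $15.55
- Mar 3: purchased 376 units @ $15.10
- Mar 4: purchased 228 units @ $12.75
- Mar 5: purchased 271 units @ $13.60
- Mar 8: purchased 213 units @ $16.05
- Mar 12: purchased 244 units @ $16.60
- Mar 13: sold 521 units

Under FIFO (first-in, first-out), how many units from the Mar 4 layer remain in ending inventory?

Mar 13, 521 sold [FIFO — oldest first]: 76 @ $15.55 + 376 @ $15.10 + 69 @ $12.75 = $7,739.15
Ending inventory: 159 @ $12.75 + 271 @ $13.60 + 213 @ $16.05 + 244 @ $16.60 = $13,181.90
Check: goods available $20,921.05 = COGS $7,739.15 + ending $13,181.90

159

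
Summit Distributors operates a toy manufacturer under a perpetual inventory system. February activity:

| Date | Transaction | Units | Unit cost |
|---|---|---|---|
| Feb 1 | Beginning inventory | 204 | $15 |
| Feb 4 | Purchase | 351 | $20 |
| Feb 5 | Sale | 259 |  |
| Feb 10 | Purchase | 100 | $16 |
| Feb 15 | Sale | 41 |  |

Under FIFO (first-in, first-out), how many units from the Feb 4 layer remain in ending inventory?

Feb 5, 259 sold [FIFO — oldest first]: 204 @ $15 + 55 @ $20 = $4,160
Feb 15, 41 sold [FIFO — oldest first]: 41 @ $20 = $820
Total COGS = $4,160 + $820 = $4,980
Ending inventory: 255 @ $20 + 100 @ $16 = $6,700
Check: goods available $11,680 = COGS $4,980 + ending $6,700

255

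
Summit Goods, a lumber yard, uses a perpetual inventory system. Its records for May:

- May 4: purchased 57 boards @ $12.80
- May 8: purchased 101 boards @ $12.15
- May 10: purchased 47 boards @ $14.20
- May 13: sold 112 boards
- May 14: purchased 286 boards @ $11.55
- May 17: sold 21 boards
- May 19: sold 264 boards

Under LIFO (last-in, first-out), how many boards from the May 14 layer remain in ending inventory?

1

May 13, 112 sold [LIFO — newest first]: 47 @ $14.20 + 65 @ $12.15 = $1,457.15
May 17, 21 sold [LIFO — newest first]: 21 @ $11.55 = $242.55
May 19, 264 sold [LIFO — newest first]: 264 @ $11.55 = $3,049.20
Total COGS = $1,457.15 + $242.55 + $3,049.20 = $4,748.90
Ending inventory: 57 @ $12.80 + 36 @ $12.15 + 1 @ $11.55 = $1,178.55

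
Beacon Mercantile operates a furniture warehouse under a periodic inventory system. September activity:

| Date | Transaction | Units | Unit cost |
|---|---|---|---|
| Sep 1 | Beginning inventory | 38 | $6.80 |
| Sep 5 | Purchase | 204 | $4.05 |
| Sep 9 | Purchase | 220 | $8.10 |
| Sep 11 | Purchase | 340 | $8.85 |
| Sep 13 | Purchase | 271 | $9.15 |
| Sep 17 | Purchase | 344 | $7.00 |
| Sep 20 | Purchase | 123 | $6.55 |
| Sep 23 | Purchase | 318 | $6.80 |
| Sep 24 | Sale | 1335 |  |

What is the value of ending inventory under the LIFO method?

Ending inventory = $3,406.45

Sep 24, 1335 sold [LIFO — newest first]: 318 @ $6.80 + 123 @ $6.55 + 344 @ $7.00 + 271 @ $9.15 + 279 @ $8.85 = $10,324.85
Ending inventory: 38 @ $6.80 + 204 @ $4.05 + 220 @ $8.10 + 61 @ $8.85 = $3,406.45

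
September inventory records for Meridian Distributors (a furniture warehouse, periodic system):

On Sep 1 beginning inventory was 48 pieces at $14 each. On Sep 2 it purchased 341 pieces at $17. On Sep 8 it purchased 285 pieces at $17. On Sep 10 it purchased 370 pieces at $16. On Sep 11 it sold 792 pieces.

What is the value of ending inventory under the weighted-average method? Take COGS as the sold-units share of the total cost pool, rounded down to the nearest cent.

Sep 11, sell 792: 792/1044 × $17,234.00 → $13,074.06
Ending inventory (cost pool remaining) = $4,159.94
Check: goods available $17,234.00 = COGS $13,074.06 + ending $4,159.94

Ending inventory = $4,159.94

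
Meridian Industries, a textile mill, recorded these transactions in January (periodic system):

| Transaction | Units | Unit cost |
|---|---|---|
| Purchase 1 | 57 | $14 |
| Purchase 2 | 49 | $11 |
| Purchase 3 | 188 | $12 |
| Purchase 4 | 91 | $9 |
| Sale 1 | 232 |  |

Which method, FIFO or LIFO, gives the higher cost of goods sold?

FIFO

FIFO COGS: 57 @ $14 + 49 @ $11 + 126 @ $12 = $2,849
LIFO COGS: 91 @ $9 + 141 @ $12 = $2,511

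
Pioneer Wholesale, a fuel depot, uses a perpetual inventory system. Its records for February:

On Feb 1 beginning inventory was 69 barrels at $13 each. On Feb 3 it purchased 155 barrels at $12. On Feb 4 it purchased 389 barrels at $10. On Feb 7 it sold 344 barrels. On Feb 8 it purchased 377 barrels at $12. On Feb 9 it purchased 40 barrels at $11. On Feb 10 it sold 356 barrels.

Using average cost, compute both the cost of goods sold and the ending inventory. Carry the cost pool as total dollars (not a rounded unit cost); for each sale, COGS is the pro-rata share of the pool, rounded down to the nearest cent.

After Feb 1: 69 on hand, pool $897.00 (≈ $13.0000 each)
After Feb 3: 224 on hand, pool $2,757.00 (≈ $12.3080 each)
After Feb 4: 613 on hand, pool $6,647.00 (≈ $10.8434 each)
Feb 7, sell 344: 344/613 × $6,647.00 → $3,730.12
After Feb 8: 646 on hand, pool $7,440.88 (≈ $11.5184 each)
After Feb 9: 686 on hand, pool $7,880.88 (≈ $11.4882 each)
Feb 10, sell 356: 356/686 × $7,880.88 → $4,089.78
Total COGS = $3,730.12 + $4,089.78 = $7,819.90
Ending inventory (cost pool remaining) = $3,791.10
Check: goods available $11,611.00 = COGS $7,819.90 + ending $3,791.10

COGS = $7,819.90; ending inventory = $3,791.10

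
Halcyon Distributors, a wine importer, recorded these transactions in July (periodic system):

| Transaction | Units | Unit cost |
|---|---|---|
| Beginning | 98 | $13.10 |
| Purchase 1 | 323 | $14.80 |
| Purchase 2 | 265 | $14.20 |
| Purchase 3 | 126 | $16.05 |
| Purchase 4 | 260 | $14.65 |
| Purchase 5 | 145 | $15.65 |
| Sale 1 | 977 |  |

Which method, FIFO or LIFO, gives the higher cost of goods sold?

LIFO

FIFO COGS: 98 @ $13.10 + 323 @ $14.80 + 265 @ $14.20 + 126 @ $16.05 + 165 @ $14.65 = $14,266.75
LIFO COGS: 145 @ $15.65 + 260 @ $14.65 + 126 @ $16.05 + 265 @ $14.20 + 181 @ $14.80 = $14,542.35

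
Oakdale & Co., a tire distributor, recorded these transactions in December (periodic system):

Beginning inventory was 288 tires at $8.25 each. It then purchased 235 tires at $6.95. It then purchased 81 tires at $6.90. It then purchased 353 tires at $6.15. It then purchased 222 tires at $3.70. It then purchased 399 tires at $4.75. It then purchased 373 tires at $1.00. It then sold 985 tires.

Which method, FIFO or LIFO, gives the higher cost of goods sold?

FIFO

FIFO COGS: 288 @ $8.25 + 235 @ $6.95 + 81 @ $6.90 + 353 @ $6.15 + 28 @ $3.70 = $6,842.70
LIFO COGS: 373 @ $1.00 + 399 @ $4.75 + 213 @ $3.70 = $3,056.35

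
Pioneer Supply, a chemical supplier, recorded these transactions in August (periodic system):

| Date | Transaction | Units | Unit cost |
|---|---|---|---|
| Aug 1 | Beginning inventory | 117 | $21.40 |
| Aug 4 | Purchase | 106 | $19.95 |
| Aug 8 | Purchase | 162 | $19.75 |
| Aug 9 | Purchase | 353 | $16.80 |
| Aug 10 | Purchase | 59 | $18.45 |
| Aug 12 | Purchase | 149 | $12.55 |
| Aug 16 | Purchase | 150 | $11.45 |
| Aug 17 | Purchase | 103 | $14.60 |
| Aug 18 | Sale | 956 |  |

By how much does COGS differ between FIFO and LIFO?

FIFO COGS: 117 @ $21.40 + 106 @ $19.95 + 162 @ $19.75 + 353 @ $16.80 + 59 @ $18.45 + 149 @ $12.55 + 10 @ $11.45 = $16,821.40
LIFO COGS: 103 @ $14.60 + 150 @ $11.45 + 149 @ $12.55 + 59 @ $18.45 + 353 @ $16.80 + 142 @ $19.75 = $14,914.70
Difference = |$16,821.40 − $14,914.70| = $1,906.70

$1,906.70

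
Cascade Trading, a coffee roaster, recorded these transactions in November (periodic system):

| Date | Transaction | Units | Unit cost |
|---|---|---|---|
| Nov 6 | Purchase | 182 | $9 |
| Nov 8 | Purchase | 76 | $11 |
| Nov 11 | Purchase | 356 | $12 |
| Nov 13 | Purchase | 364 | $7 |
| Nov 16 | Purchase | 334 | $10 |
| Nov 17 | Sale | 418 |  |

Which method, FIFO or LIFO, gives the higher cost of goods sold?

FIFO COGS: 182 @ $9 + 76 @ $11 + 160 @ $12 = $4,394
LIFO COGS: 334 @ $10 + 84 @ $7 = $3,928

FIFO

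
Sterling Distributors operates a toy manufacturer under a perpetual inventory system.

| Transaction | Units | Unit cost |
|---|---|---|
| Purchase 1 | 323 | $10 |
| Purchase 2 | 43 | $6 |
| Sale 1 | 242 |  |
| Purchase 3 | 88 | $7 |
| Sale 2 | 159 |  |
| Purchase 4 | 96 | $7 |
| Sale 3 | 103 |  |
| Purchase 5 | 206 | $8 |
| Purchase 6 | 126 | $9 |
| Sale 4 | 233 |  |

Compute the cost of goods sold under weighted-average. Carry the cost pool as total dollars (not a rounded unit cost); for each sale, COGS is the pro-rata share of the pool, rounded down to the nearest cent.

COGS = $6,358.02

After Purchase 1: 323 on hand, pool $3,230.00 (≈ $10.0000 each)
After Purchase 2: 366 on hand, pool $3,488.00 (≈ $9.5301 each)
Sale 1, sell 242: 242/366 × $3,488.00 → $2,306.27
After Purchase 3: 212 on hand, pool $1,797.73 (≈ $8.4799 each)
Sale 2, sell 159: 159/212 × $1,797.73 → $1,348.29
After Purchase 4: 149 on hand, pool $1,121.44 (≈ $7.5264 each)
Sale 3, sell 103: 103/149 × $1,121.44 → $775.22
After Purchase 5: 252 on hand, pool $1,994.22 (≈ $7.9136 each)
After Purchase 6: 378 on hand, pool $3,128.22 (≈ $8.2757 each)
Sale 4, sell 233: 233/378 × $3,128.22 → $1,928.24
Total COGS = $2,306.27 + $1,348.29 + $775.22 + $1,928.24 = $6,358.02
Ending inventory (cost pool remaining) = $1,199.98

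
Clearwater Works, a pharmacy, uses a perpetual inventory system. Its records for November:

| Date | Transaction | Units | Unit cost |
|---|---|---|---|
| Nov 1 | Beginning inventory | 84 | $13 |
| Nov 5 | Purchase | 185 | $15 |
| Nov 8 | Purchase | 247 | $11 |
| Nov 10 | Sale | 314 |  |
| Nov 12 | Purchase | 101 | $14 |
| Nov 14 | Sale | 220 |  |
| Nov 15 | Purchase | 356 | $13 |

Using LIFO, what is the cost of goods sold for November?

COGS = $6,919

Nov 10, 314 sold [LIFO — newest first]: 247 @ $11 + 67 @ $15 = $3,722
Nov 14, 220 sold [LIFO — newest first]: 101 @ $14 + 118 @ $15 + 1 @ $13 = $3,197
Total COGS = $3,722 + $3,197 = $6,919
Ending inventory: 83 @ $13 + 356 @ $13 = $5,707
Check: goods available $12,626 = COGS $6,919 + ending $5,707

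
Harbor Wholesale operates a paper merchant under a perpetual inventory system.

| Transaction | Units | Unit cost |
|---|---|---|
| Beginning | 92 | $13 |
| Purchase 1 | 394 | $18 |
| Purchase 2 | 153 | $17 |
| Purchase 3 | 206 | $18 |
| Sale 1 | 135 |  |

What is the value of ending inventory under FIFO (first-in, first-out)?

Ending inventory = $12,627

Sale 1 (135) [FIFO — oldest first]: 92 @ $13 + 43 @ $18 = $1,970
Ending inventory: 351 @ $18 + 153 @ $17 + 206 @ $18 = $12,627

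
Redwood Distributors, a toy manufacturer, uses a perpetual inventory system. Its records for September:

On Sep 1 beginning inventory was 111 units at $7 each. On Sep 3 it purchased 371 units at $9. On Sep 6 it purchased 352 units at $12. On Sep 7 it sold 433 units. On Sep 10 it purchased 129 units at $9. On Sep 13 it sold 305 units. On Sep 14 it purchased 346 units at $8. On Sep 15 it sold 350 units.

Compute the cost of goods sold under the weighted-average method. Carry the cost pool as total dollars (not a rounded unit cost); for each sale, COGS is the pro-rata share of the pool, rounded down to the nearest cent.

COGS = $10,348.02

After Sep 1: 111 on hand, pool $777.00 (≈ $7.0000 each)
After Sep 3: 482 on hand, pool $4,116.00 (≈ $8.5394 each)
After Sep 6: 834 on hand, pool $8,340.00 (≈ $10.0000 each)
Sep 7, sell 433: 433/834 × $8,340.00 → $4,330.00
After Sep 10: 530 on hand, pool $5,171.00 (≈ $9.7566 each)
Sep 13, sell 305: 305/530 × $5,171.00 → $2,975.76
After Sep 14: 571 on hand, pool $4,963.24 (≈ $8.6922 each)
Sep 15, sell 350: 350/571 × $4,963.24 → $3,042.26
Total COGS = $4,330.00 + $2,975.76 + $3,042.26 = $10,348.02
Ending inventory (cost pool remaining) = $1,920.98
Check: goods available $12,269.00 = COGS $10,348.02 + ending $1,920.98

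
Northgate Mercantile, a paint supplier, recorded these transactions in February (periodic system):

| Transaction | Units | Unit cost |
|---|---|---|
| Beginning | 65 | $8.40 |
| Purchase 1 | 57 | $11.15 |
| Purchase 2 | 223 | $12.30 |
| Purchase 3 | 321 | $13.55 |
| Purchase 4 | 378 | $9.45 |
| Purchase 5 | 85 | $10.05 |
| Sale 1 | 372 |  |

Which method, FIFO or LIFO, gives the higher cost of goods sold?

FIFO

FIFO COGS: 65 @ $8.40 + 57 @ $11.15 + 223 @ $12.30 + 27 @ $13.55 = $4,290.30
LIFO COGS: 85 @ $10.05 + 287 @ $9.45 = $3,566.40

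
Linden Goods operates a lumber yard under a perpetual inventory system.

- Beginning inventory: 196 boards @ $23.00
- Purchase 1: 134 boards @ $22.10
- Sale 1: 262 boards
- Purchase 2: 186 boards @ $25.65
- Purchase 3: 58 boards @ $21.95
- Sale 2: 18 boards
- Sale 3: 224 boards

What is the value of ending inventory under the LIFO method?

Sale 1 (262) [LIFO — newest first]: 134 @ $22.10 + 128 @ $23.00 = $5,905.40
Sale 2 (18) [LIFO — newest first]: 18 @ $21.95 = $395.10
Sale 3 (224) [LIFO — newest first]: 40 @ $21.95 + 184 @ $25.65 = $5,597.60
Total COGS = $5,905.40 + $395.10 + $5,597.60 = $11,898.10
Ending inventory: 68 @ $23.00 + 2 @ $25.65 = $1,615.30

Ending inventory = $1,615.30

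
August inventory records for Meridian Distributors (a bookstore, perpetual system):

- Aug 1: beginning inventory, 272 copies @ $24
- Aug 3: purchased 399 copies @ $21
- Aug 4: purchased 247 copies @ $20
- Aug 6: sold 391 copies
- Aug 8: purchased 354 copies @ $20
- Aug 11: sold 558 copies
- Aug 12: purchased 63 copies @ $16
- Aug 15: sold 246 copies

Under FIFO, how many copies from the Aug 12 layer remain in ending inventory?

Aug 6, 391 sold [FIFO — oldest first]: 272 @ $24 + 119 @ $21 = $9,027
Aug 11, 558 sold [FIFO — oldest first]: 280 @ $21 + 247 @ $20 + 31 @ $20 = $11,440
Aug 15, 246 sold [FIFO — oldest first]: 246 @ $20 = $4,920
Total COGS = $9,027 + $11,440 + $4,920 = $25,387
Ending inventory: 77 @ $20 + 63 @ $16 = $2,548
Check: goods available $27,935 = COGS $25,387 + ending $2,548

63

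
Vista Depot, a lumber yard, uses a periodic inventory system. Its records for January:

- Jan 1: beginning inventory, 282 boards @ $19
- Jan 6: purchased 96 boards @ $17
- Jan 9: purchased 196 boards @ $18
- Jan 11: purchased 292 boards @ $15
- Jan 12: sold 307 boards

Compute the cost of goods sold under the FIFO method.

Jan 12, 307 sold [FIFO — oldest first]: 282 @ $19 + 25 @ $17 = $5,783
Ending inventory: 71 @ $17 + 196 @ $18 + 292 @ $15 = $9,115
Check: goods available $14,898 = COGS $5,783 + ending $9,115

COGS = $5,783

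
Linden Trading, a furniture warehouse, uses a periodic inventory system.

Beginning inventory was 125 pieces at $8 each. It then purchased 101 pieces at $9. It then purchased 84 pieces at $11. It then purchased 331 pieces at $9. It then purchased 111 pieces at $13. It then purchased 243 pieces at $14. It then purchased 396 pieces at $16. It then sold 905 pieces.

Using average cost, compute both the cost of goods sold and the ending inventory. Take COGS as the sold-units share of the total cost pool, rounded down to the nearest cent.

COGS = $11,055.83; ending inventory = $5,937.17

Sale 1, sell 905: 905/1391 × $16,993.00 → $11,055.83
Ending inventory (cost pool remaining) = $5,937.17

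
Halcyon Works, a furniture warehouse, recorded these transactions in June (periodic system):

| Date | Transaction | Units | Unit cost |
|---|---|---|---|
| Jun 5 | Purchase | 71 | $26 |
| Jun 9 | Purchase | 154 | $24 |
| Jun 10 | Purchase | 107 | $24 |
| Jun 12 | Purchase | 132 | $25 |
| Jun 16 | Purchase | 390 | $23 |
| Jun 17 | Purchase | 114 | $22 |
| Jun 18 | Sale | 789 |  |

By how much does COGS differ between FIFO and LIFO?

$435

FIFO COGS: 71 @ $26 + 154 @ $24 + 107 @ $24 + 132 @ $25 + 325 @ $23 = $18,885
LIFO COGS: 114 @ $22 + 390 @ $23 + 132 @ $25 + 107 @ $24 + 46 @ $24 = $18,450
Difference = |$18,885 − $18,450| = $435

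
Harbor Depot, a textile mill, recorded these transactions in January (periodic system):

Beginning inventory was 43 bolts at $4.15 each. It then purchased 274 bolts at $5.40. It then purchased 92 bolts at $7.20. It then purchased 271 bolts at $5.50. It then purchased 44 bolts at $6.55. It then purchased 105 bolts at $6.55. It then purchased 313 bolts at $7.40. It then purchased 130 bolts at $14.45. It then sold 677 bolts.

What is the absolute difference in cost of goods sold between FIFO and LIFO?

$1,843.70

FIFO COGS: 43 @ $4.15 + 274 @ $5.40 + 92 @ $7.20 + 268 @ $5.50 = $3,794.45
LIFO COGS: 130 @ $14.45 + 313 @ $7.40 + 105 @ $6.55 + 44 @ $6.55 + 85 @ $5.50 = $5,638.15
Difference = |$3,794.45 − $5,638.15| = $1,843.70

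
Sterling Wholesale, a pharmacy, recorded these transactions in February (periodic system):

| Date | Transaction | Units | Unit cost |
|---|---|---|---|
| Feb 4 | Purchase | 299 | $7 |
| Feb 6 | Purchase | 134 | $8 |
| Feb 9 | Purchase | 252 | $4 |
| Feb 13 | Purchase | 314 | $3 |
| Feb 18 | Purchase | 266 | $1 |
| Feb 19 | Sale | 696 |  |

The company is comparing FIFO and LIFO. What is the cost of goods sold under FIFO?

COGS = $4,206

FIFO COGS: 299 @ $7 + 134 @ $8 + 252 @ $4 + 11 @ $3 = $4,206
LIFO COGS: 266 @ $1 + 314 @ $3 + 116 @ $4 = $1,672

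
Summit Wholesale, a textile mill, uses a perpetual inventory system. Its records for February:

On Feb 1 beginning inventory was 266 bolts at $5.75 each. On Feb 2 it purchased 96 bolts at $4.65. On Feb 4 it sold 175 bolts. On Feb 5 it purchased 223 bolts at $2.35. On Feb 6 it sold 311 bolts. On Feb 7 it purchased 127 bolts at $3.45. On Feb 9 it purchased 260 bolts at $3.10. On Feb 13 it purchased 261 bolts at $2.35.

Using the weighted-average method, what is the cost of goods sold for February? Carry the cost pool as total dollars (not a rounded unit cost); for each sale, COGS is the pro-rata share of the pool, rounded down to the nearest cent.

After Feb 1: 266 on hand, pool $1,529.50 (≈ $5.7500 each)
After Feb 2: 362 on hand, pool $1,975.90 (≈ $5.4583 each)
Feb 4, sell 175: 175/362 × $1,975.90 → $955.20
After Feb 5: 410 on hand, pool $1,544.75 (≈ $3.7677 each)
Feb 6, sell 311: 311/410 × $1,544.75 → $1,171.74
After Feb 7: 226 on hand, pool $811.16 (≈ $3.5892 each)
After Feb 9: 486 on hand, pool $1,617.16 (≈ $3.3275 each)
After Feb 13: 747 on hand, pool $2,230.51 (≈ $2.9860 each)
Total COGS = $955.20 + $1,171.74 = $2,126.94
Ending inventory (cost pool remaining) = $2,230.51
Check: goods available $4,357.45 = COGS $2,126.94 + ending $2,230.51

COGS = $2,126.94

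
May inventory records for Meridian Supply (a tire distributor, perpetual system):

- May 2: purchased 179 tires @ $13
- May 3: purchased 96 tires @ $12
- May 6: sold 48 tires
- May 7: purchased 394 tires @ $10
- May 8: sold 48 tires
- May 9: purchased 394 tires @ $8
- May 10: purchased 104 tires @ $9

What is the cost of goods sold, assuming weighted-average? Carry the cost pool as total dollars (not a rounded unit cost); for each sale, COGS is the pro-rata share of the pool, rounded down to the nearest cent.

After May 2: 179 on hand, pool $2,327.00 (≈ $13.0000 each)
After May 3: 275 on hand, pool $3,479.00 (≈ $12.6509 each)
May 6, sell 48: 48/275 × $3,479.00 → $607.24
After May 7: 621 on hand, pool $6,811.76 (≈ $10.9690 each)
May 8, sell 48: 48/621 × $6,811.76 → $526.51
After May 9: 967 on hand, pool $9,437.25 (≈ $9.7593 each)
After May 10: 1071 on hand, pool $10,373.25 (≈ $9.6856 each)
Total COGS = $607.24 + $526.51 = $1,133.75
Ending inventory (cost pool remaining) = $10,373.25
Check: goods available $11,507.00 = COGS $1,133.75 + ending $10,373.25

COGS = $1,133.75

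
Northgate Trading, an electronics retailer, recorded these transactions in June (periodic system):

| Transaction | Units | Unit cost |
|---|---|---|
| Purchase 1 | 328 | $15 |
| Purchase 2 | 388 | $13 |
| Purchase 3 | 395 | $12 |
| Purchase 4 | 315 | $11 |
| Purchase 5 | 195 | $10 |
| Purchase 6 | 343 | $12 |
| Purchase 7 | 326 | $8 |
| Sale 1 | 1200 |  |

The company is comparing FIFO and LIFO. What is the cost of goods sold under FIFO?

COGS = $15,683

FIFO COGS: 328 @ $15 + 388 @ $13 + 395 @ $12 + 89 @ $11 = $15,683
LIFO COGS: 326 @ $8 + 343 @ $12 + 195 @ $10 + 315 @ $11 + 21 @ $12 = $12,391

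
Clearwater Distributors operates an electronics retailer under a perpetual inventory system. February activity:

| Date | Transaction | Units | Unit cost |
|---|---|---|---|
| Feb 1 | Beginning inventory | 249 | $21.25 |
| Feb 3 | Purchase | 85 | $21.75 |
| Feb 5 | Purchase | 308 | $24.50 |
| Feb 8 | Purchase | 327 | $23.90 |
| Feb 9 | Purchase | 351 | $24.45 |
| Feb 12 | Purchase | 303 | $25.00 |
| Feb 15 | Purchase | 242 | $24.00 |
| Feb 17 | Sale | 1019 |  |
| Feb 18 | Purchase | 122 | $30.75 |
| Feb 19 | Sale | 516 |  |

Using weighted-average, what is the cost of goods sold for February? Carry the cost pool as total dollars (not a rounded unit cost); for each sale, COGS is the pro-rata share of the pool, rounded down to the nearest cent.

COGS = $37,047.44

After Feb 1: 249 on hand, pool $5,291.25 (≈ $21.2500 each)
After Feb 3: 334 on hand, pool $7,140.00 (≈ $21.3772 each)
After Feb 5: 642 on hand, pool $14,686.00 (≈ $22.8754 each)
After Feb 8: 969 on hand, pool $22,501.30 (≈ $23.2212 each)
After Feb 9: 1320 on hand, pool $31,083.25 (≈ $23.5479 each)
After Feb 12: 1623 on hand, pool $38,658.25 (≈ $23.8190 each)
After Feb 15: 1865 on hand, pool $44,466.25 (≈ $23.8425 each)
Feb 17, sell 1019: 1019/1865 × $44,466.25 → $24,295.50
After Feb 18: 968 on hand, pool $23,922.25 (≈ $24.7131 each)
Feb 19, sell 516: 516/968 × $23,922.25 → $12,751.94
Total COGS = $24,295.50 + $12,751.94 = $37,047.44
Ending inventory (cost pool remaining) = $11,170.31
Check: goods available $48,217.75 = COGS $37,047.44 + ending $11,170.31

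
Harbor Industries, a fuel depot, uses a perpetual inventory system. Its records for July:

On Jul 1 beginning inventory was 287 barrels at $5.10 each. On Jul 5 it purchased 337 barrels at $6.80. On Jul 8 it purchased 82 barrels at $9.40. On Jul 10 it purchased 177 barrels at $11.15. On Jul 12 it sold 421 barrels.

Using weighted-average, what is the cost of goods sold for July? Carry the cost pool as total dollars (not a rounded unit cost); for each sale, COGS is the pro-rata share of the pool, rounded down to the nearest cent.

After Jul 1: 287 on hand, pool $1,463.70 (≈ $5.1000 each)
After Jul 5: 624 on hand, pool $3,755.30 (≈ $6.0181 each)
After Jul 8: 706 on hand, pool $4,526.10 (≈ $6.4109 each)
After Jul 10: 883 on hand, pool $6,499.65 (≈ $7.3609 each)
Jul 12, sell 421: 421/883 × $6,499.65 → $3,098.92
Ending inventory (cost pool remaining) = $3,400.73

COGS = $3,098.92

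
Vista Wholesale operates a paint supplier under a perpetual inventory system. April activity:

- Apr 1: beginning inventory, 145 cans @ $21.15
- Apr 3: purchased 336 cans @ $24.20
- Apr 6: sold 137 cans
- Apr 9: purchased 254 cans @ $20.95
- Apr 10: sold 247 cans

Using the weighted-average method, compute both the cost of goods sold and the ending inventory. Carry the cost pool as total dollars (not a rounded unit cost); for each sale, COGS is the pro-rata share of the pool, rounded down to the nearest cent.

COGS = $8,695.22; ending inventory = $7,824.03

After Apr 1: 145 on hand, pool $3,066.75 (≈ $21.1500 each)
After Apr 3: 481 on hand, pool $11,197.95 (≈ $23.2806 each)
Apr 6, sell 137: 137/481 × $11,197.95 → $3,189.43
After Apr 9: 598 on hand, pool $13,329.82 (≈ $22.2907 each)
Apr 10, sell 247: 247/598 × $13,329.82 → $5,505.79
Total COGS = $3,189.43 + $5,505.79 = $8,695.22
Ending inventory (cost pool remaining) = $7,824.03
Check: goods available $16,519.25 = COGS $8,695.22 + ending $7,824.03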